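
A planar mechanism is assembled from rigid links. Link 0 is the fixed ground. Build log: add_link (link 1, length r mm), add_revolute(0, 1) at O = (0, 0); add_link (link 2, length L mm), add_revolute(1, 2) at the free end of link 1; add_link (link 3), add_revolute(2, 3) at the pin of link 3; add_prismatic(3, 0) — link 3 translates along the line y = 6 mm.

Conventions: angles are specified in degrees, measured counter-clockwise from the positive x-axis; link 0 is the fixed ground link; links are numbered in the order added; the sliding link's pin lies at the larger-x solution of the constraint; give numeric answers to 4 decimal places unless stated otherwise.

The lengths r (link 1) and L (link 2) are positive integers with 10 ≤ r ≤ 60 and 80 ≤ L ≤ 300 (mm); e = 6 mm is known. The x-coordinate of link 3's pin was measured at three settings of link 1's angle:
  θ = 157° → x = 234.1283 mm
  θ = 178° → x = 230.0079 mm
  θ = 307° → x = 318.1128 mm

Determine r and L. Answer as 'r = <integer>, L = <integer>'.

constraint per measurement: (x − r cos θ)² + (r sin θ − e)² = L²
subtracting the θ₁ and θ₂ equations cancels the r² and L² terms:
r = (x₁² − x₂²) / (2[(x₁cos θ₁ + e sin θ₁) − (x₂cos θ₂ + e sin θ₂)]) = 57.9996 → r = 58
L² = (x₁ − r cos θ₁)² + (r sin θ₁ − e)² = 82943.9954 → L = 288.0000 → L = 288
check at θ₃=307°: x = 318.1128 (printed 318.1128) ✓

r = 58, L = 288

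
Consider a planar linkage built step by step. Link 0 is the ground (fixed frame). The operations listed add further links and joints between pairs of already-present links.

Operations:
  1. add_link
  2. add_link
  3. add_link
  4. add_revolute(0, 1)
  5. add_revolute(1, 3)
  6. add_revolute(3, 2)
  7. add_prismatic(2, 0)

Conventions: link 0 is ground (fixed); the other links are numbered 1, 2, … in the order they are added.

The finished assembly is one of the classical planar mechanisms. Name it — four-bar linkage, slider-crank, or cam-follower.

links: 4 (incl. ground); joints: 3 revolute, 1 prismatic, 0 higher (cam) pair, forming one closed loop
4 links, 3 revolutes + 1 prismatic in one loop → slider-crank

slider-crank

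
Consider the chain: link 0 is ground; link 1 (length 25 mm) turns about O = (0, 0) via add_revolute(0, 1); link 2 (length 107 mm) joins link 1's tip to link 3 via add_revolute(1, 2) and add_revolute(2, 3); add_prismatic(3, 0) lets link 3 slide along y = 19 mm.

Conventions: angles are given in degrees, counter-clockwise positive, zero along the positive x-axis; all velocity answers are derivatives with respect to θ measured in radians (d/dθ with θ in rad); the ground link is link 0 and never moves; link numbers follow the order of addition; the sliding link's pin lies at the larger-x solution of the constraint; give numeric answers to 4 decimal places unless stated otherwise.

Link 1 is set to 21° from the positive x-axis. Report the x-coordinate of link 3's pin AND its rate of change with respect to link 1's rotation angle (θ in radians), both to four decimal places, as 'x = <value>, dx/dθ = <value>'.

geometry: r = 25 mm, L = 107 mm, e = 19 mm
crank pin P = (r cos θ, r sin θ) = (23.339511, 8.959199)
h = r sin θ − e = 8.959199 − 19 = -10.040801
x = r cos θ + √(L² − h²) = 23.339511 + 106.527848 = 129.867358
dx/dθ = −r sin θ − h·r cos θ/√(L² − h²) (θ in radians; h = -10.040801) = -6.759329

x = 129.8674, dx/dθ = -6.7593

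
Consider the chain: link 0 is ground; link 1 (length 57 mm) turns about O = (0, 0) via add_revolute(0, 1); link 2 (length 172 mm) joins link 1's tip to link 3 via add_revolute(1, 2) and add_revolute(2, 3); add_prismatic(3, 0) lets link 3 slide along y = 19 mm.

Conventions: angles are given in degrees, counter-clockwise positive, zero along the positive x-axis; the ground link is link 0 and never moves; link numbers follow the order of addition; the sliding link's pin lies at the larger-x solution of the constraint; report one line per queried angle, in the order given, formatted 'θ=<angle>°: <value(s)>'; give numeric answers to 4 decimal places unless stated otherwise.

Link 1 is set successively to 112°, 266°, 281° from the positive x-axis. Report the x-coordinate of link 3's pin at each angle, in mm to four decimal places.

geometry: r = 57 mm, L = 172 mm, e = 19 mm
θ=112°: crank pin P = (r cos θ, r sin θ) = (-21.352576, 52.849480)
θ=112°: h = r sin θ − e = 52.849480 − 19 = 33.849480
θ=112°: x = r cos θ + √(L² − h²) = -21.352576 + 168.636333 = 147.283757
θ=266°: crank pin P = (r cos θ, r sin θ) = (-3.976119, -56.861151)
θ=266°: h = r sin θ − e = -56.861151 − 19 = -75.861151
θ=266°: x = r cos θ + √(L² − h²) = -3.976119 + 154.366725 = 150.390606
θ=281°: crank pin P = (r cos θ, r sin θ) = (10.876113, -55.952749)
θ=281°: h = r sin θ − e = -55.952749 − 19 = -74.952749
θ=281°: x = r cos θ + √(L² − h²) = 10.876113 + 154.809836 = 165.685949

θ=112°: 147.2838
θ=266°: 150.3906
θ=281°: 165.6859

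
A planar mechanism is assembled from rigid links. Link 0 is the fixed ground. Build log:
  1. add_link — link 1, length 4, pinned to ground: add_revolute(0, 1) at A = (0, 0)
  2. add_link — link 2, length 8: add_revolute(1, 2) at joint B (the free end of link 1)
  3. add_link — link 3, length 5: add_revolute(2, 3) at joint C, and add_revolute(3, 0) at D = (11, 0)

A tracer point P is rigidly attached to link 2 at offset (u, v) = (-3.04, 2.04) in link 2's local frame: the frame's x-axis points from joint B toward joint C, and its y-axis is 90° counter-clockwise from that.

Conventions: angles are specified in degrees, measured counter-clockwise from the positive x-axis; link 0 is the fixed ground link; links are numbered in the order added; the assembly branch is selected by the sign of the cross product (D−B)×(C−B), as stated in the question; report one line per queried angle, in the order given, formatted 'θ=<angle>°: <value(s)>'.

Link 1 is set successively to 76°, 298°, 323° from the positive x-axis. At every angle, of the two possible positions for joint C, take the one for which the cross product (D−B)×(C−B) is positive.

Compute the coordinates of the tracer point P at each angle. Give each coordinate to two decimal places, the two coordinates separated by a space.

A=(0,0), D=(11.00,0)
θ=76°: B = A + 4.00·(cos76°, sin76°) = (0.9677, 3.8812)
θ=76°: |BD| = 10.7569
θ=76°: circle(B,8.00) ∩ circle(D,5.00): a=7.1912, h=3.5051
θ=76°:   candidates: C₊=(8.9392,4.5556) cross=37.705; C₋=(6.4098,-1.9825) cross=-37.705
θ=76°:   branch + wants cross > 0 → take C=(8.9392,4.5556) (cross=37.705)
θ=76°: ex = (C−B)/|BC| = (0.9964,0.0843); ey = (-0.0843,0.9964)
θ=76°: P = B + -3.04·ex + 2.04·ey = (-2.2335,5.6577)
θ=298°: B = A + 4.00·(cos298°, sin298°) = (1.8779, -3.5318)
θ=298°: |BD| = 9.7819
θ=298°: circle(B,8.00) ∩ circle(D,5.00): a=6.8844, h=4.0749
θ=298°:   candidates: C₊=(6.8267,2.7538) cross=39.860; C₋=(9.7692,-4.8461) cross=-39.860
θ=298°:   branch + wants cross > 0 → take C=(6.8267,2.7538) (cross=39.860)
θ=298°: ex = (C−B)/|BC| = (0.6186,0.7857); ey = (-0.7857,0.6186)
θ=298°: P = B + -3.04·ex + 2.04·ey = (-1.6055,-4.6584)
θ=323°: B = A + 4.00·(cos323°, sin323°) = (3.1945, -2.4073)
θ=323°: |BD| = 8.1682
θ=323°: circle(B,8.00) ∩ circle(D,5.00): a=6.4714, h=4.7033
θ=323°:   candidates: C₊=(7.9924,3.9943) cross=38.417; C₋=(10.7646,-4.9945) cross=-38.417
θ=323°:   branch + wants cross > 0 → take C=(7.9924,3.9943) (cross=38.417)
θ=323°: ex = (C−B)/|BC| = (0.5997,0.8002); ey = (-0.8002,0.5997)
θ=323°: P = B + -3.04·ex + 2.04·ey = (-0.2611,-3.6164)

θ=76°: -2.23 5.66
θ=298°: -1.61 -4.66
θ=323°: -0.26 -3.62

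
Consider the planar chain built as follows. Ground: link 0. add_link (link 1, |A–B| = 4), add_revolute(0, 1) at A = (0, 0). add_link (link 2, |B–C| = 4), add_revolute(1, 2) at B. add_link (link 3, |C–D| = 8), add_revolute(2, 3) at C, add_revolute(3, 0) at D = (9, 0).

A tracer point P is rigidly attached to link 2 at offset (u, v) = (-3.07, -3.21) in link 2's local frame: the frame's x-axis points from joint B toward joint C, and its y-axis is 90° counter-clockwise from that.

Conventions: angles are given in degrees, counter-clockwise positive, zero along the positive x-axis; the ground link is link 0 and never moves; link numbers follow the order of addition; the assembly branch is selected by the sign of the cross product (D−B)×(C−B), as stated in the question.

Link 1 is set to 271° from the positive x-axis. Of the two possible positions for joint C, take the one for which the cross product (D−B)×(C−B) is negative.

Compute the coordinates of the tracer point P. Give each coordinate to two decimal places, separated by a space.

A=(0,0), D=(9.00,0)
B = A + 4.00·(cos271°, sin271°) = (0.0698, -3.9994)
|BD| = 9.7849
circle(B,4.00) ∩ circle(D,8.00): a=2.4397, h=3.1699
  candidates: C₊=(1.0007,-0.1092) cross=31.017; C₋=(3.5920,-5.8952) cross=-31.017
  branch - wants cross < 0 → take C=(3.5920,-5.8952) (cross=-31.017)
ex = (C−B)/|BC| = (0.8805,-0.4740); ey = (0.4740,0.8805)
P = B + -3.07·ex + -3.21·ey = (-4.1549,-5.3709)

-4.15 -5.37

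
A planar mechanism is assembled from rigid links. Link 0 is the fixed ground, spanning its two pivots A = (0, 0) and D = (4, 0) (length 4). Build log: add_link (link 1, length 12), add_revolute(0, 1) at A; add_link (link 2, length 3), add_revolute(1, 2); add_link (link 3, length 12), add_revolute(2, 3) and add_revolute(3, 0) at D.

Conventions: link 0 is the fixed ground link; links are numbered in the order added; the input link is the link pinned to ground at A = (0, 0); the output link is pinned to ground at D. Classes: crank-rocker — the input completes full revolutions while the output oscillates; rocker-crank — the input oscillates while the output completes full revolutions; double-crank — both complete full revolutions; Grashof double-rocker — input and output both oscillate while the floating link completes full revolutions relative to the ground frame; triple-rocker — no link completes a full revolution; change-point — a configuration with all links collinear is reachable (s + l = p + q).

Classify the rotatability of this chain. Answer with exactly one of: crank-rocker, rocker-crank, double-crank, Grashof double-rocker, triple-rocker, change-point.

lengths: ground=4, input=12, coupler=3, output=12
sorted: s=3 (shortest), l=12 (longest), p+q=16
s + l = 15 vs p + q = 16
s + l < p + q (Grashof) with shortest = coupler link → Grashof double-rocker

Grashof double-rocker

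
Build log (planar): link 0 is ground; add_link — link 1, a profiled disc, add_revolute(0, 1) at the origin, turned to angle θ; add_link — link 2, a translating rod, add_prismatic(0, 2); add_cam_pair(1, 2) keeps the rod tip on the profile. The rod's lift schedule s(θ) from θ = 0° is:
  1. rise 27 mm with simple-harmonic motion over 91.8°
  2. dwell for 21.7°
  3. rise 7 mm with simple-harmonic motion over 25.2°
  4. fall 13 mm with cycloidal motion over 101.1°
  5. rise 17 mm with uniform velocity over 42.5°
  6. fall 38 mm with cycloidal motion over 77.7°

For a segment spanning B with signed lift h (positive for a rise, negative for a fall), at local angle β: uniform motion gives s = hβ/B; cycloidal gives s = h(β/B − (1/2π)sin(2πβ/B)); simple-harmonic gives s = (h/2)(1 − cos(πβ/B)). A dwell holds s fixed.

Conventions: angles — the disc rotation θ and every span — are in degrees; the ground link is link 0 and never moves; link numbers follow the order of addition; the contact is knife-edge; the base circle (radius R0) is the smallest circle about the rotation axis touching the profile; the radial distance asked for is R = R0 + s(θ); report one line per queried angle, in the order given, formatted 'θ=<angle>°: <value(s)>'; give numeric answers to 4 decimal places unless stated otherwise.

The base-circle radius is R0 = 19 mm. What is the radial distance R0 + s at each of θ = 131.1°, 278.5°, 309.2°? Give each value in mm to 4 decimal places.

seg 1 [0°–91.8°] simple-harmonic, h=27: full span → s += 27 → s = 27.0000
seg 2 [91.8°–113.5°] dwell: s stays 27.0000
seg 3 [113.5°–138.7°] simple-harmonic, h=7: θ=131.1° here. β=17.6, B=25.2. 7/2·(1 − cos(π·0.6984)) = 5.5431 → s = 32.5431
seg 3 [113.5°–138.7°] simple-harmonic, h=7: full span → s += 7 → s = 34.0000
seg 4 [138.7°–239.8°] cycloidal, h=-13: full span → s += -13 → s = 21.0000
seg 5 [239.8°–282.3°] uniform, h=17: θ=278.5° here. β=38.7, B=42.5. 17·38.7/42.5 = 15.4800 → s = 36.4800
seg 5 [239.8°–282.3°] uniform, h=17: full span → s += 17 → s = 38.0000
seg 6 [282.3°–360°] cycloidal, h=-38: θ=309.2° here. β=26.9, B=77.7. -38·(0.3462 − sin(2π·0.3462)/(2π)) = -8.1795 → s = 29.8205
θ=131.1°: R = R0 + s = 19 + 32.5431 = 51.5431
θ=278.5°: R = R0 + s = 19 + 36.4800 = 55.4800
θ=309.2°: R = R0 + s = 19 + 29.8205 = 48.8205

θ=131.1°: 51.5431
θ=278.5°: 55.4800
θ=309.2°: 48.8205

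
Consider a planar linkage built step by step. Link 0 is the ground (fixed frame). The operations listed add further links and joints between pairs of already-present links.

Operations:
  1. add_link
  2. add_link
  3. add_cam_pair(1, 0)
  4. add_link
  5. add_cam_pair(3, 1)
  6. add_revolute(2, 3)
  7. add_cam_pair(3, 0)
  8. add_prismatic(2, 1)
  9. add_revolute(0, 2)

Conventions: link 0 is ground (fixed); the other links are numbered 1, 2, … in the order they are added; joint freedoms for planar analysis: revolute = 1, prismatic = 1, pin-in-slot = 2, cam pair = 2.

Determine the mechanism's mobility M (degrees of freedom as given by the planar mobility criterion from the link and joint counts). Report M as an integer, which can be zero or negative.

(L,J1,J2)=(1,0,0); link0 fixed
link1: (2,0,0)
link2: (3,0,0)
C 1-0 [J2]: (3,0,1)
link3: (4,0,1)
C 3-1 [J2]: (4,0,2)
R 2-3 [J1]: (4,1,2)
C 3-0 [J2]: (4,1,3)
P 2-1 [J1]: (4,2,3)
R 0-2 [J1]: (4,3,3)
Grübler: 3·3 − 2·3 − 3 = 0

M = 0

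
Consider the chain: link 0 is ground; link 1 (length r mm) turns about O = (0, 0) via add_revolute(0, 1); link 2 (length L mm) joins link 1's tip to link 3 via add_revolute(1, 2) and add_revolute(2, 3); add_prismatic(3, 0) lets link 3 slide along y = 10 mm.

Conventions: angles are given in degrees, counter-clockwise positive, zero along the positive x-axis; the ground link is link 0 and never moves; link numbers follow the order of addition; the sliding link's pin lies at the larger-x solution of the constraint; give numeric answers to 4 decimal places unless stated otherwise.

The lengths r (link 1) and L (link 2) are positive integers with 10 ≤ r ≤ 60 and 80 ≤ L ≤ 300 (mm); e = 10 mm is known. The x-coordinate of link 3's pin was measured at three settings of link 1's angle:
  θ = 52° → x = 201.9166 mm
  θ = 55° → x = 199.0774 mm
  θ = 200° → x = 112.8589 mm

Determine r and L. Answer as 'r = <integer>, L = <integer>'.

constraint per measurement: (x − r cos θ)² + (r sin θ − e)² = L²
subtracting the θ₁ and θ₂ equations cancels the r² and L² terms:
r = (x₁² − x₂²) / (2[(x₁cos θ₁ + e sin θ₁) − (x₂cos θ₂ + e sin θ₂)]) = 57.9995 → r = 58
L² = (x₁ − r cos θ₁)² + (r sin θ₁ − e)² = 28899.9973 → L = 170.0000 → L = 170
check at θ₃=200°: x = 112.8589 (printed 112.8589) ✓

r = 58, L = 170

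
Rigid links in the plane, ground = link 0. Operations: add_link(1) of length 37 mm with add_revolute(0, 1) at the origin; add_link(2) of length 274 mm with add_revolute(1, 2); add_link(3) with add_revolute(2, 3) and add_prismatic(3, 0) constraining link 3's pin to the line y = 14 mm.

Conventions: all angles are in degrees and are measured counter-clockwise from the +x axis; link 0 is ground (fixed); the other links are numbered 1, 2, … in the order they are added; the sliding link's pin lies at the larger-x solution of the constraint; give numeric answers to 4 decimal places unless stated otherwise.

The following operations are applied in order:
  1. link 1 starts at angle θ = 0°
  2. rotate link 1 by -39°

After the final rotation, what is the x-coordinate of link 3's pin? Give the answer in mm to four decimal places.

geometry: r = 37 mm, L = 274 mm, e = 14 mm; θ starts at 0°
rotate link 1 by -39°: θ ← 0° -39° = -39°
crank pin P = (r cos θ, r sin θ) = (28.754401, -23.284854)
h = r sin θ − e = -23.284854 − 14 = -37.284854
x = r cos θ + √(L² − h²) = 28.754401 + 271.451358 = 300.205758

300.2058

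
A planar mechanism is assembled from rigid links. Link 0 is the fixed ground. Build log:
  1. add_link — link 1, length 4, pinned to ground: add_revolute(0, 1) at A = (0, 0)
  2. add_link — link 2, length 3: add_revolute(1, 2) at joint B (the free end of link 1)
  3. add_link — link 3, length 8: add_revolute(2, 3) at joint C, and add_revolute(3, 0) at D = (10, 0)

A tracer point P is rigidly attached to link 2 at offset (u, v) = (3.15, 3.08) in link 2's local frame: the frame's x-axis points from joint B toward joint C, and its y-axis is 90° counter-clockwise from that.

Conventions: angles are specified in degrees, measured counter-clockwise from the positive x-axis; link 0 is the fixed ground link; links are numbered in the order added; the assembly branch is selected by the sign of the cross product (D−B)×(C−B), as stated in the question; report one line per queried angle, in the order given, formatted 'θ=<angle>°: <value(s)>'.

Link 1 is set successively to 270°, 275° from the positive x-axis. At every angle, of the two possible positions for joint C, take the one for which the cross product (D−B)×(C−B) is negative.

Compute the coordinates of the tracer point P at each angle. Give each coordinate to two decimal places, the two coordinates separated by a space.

A=(0,0), D=(10.00,0)
θ=270°: B = A + 4.00·(cos270°, sin270°) = (-0.0000, -4.0000)
θ=270°: |BD| = 10.7703
θ=270°: circle(B,3.00) ∩ circle(D,8.00): a=2.8319, h=0.9903
θ=270°:   candidates: C₊=(2.2615,-2.0288) cross=10.665; C₋=(2.9971,-3.8677) cross=-10.665
θ=270°:   branch - wants cross < 0 → take C=(2.9971,-3.8677) (cross=-10.665)
θ=270°: ex = (C−B)/|BC| = (0.9990,0.0441); ey = (-0.0441,0.9990)
θ=270°: P = B + 3.15·ex + 3.08·ey = (3.0111,-0.7841)
θ=275°: B = A + 4.00·(cos275°, sin275°) = (0.3486, -3.9848)
θ=275°: |BD| = 10.4416
θ=275°: circle(B,3.00) ∩ circle(D,8.00): a=2.5871, h=1.5188
θ=275°:   candidates: C₊=(2.1603,-1.5936) cross=15.859; C₋=(3.3196,-4.4013) cross=-15.859
θ=275°:   branch - wants cross < 0 → take C=(3.3196,-4.4013) (cross=-15.859)
θ=275°: ex = (C−B)/|BC| = (0.9903,-0.1389); ey = (0.1389,0.9903)
θ=275°: P = B + 3.15·ex + 3.08·ey = (3.8958,-1.3720)

θ=270°: 3.01 -0.78
θ=275°: 3.90 -1.37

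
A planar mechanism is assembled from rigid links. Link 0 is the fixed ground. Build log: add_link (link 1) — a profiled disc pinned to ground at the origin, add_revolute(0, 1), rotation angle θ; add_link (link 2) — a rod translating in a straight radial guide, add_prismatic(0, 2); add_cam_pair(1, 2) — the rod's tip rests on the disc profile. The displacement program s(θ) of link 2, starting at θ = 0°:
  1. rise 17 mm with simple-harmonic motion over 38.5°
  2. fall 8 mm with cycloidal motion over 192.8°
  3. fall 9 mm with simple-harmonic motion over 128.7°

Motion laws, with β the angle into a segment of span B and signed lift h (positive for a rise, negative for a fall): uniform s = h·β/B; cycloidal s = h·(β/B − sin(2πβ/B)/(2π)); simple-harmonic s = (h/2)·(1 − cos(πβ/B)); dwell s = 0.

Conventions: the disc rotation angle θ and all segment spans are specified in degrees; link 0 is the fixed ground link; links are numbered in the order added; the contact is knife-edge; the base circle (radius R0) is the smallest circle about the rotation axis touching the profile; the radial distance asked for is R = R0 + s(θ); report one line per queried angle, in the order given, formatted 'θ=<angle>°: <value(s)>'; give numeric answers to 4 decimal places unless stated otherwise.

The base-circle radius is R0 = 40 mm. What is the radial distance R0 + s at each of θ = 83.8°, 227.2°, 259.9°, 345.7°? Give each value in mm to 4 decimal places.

seg 1 [0°–38.5°] simple-harmonic, h=17: full span → s += 17 → s = 17.0000
seg 2 [38.5°–231.3°] cycloidal, h=-8: θ=83.8° here. β=45.3, B=192.8. -8·(0.2350 − sin(2π·0.2350)/(2π)) = -0.6121 → s = 16.3879
seg 2 [38.5°–231.3°] cycloidal, h=-8: θ=227.2° here. β=188.7, B=192.8. -8·(0.9787 − sin(2π·0.9787)/(2π)) = -7.9995 → s = 9.0005
seg 2 [38.5°–231.3°] cycloidal, h=-8: full span → s += -8 → s = 9.0000
seg 3 [231.3°–360°] simple-harmonic, h=-9: θ=259.9° here. β=28.6, B=128.7. -9/2·(1 − cos(π·0.2222)) = -1.0528 → s = 7.9472
seg 3 [231.3°–360°] simple-harmonic, h=-9: θ=345.7° here. β=114.4, B=128.7. -9/2·(1 − cos(π·0.8889)) = -8.7286 → s = 0.2714
θ=83.8°: R = R0 + s = 40 + 16.3879 = 56.3879
θ=227.2°: R = R0 + s = 40 + 9.0005 = 49.0005
θ=259.9°: R = R0 + s = 40 + 7.9472 = 47.9472
θ=345.7°: R = R0 + s = 40 + 0.2714 = 40.2714

θ=83.8°: 56.3879
θ=227.2°: 49.0005
θ=259.9°: 47.9472
θ=345.7°: 40.2714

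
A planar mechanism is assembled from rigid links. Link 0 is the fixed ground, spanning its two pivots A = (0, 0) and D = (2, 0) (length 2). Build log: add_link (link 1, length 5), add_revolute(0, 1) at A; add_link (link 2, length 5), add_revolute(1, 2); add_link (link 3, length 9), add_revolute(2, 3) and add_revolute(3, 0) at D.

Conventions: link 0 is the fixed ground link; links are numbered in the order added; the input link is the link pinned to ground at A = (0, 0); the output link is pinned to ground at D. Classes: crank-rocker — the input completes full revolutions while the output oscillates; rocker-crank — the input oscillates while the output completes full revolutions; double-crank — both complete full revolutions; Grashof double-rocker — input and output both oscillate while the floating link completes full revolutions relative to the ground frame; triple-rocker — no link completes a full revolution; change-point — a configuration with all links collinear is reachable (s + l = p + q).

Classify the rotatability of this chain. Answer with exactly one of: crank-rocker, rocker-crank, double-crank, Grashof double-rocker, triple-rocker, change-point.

lengths: ground=2, input=5, coupler=5, output=9
sorted: s=2 (shortest), l=9 (longest), p+q=10
s + l = 11 vs p + q = 10
s + l > p + q → non-Grashof → no link fully rotates → triple-rocker

triple-rocker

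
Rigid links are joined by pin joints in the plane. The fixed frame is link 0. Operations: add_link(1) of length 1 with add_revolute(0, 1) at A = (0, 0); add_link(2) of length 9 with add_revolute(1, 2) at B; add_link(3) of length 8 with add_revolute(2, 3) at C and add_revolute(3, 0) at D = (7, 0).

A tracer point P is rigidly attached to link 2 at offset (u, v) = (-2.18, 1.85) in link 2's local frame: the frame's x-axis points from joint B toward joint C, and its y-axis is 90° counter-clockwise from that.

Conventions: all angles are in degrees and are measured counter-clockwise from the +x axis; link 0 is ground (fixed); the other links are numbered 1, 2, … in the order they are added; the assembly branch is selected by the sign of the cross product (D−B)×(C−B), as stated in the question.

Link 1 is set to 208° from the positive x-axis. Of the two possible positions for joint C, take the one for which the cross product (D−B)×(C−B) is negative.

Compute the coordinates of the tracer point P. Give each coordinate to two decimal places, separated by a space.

A=(0,0), D=(7.00,0)
B = A + 1.00·(cos208°, sin208°) = (-0.8829, -0.4695)
|BD| = 7.8969
circle(B,9.00) ∩ circle(D,8.00): a=5.0248, h=7.4667
  candidates: C₊=(3.6891,7.2827) cross=58.964; C₋=(4.5769,-7.6242) cross=-58.964
  branch - wants cross < 0 → take C=(4.5769,-7.6242) (cross=-58.964)
ex = (C−B)/|BC| = (0.6066,-0.7950); ey = (0.7950,0.6066)
P = B + -2.18·ex + 1.85·ey = (-0.7347,2.3859)

-0.73 2.39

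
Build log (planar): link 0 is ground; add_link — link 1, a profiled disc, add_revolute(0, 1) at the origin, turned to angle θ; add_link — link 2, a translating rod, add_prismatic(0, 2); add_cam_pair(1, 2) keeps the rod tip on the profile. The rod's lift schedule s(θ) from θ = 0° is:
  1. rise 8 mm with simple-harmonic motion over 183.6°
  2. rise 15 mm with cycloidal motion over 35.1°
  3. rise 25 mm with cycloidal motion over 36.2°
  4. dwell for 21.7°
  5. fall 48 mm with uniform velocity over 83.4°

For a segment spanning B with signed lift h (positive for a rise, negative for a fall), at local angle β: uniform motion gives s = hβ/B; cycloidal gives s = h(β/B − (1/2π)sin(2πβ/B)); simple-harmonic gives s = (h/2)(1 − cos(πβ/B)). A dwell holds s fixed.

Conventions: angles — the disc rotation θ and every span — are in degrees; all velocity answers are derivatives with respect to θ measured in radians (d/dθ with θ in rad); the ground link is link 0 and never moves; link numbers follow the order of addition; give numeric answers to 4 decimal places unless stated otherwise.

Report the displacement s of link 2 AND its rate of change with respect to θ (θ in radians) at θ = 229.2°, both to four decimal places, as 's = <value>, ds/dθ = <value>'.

seg 1 [0°–183.6°] simple-harmonic, h=8: full span → s += 8 → s = 8.0000
seg 2 [183.6°–218.7°] cycloidal, h=15: full span → s += 15 → s = 23.0000
seg 3 [218.7°–254.9°] cycloidal, h=25: θ=229.2° here. β=10.5, B=36.2. 25·(0.2901 − sin(2π·0.2901)/(2π)) = 3.3979 → s = 26.3979
velocity in seg [218.7°–254.9°] (cycloidal), θ in radians: β = 10.5° = 0.1833 rad, B = 36.2° = 0.6318 rad; ds/dθ = (h/B)(1 − cos(2πβ/B)) = (25/0.6318)(1 − cos(2π·0.2901)) = 49.422600 mm/rad

s = 26.3979, ds/dθ = 49.4226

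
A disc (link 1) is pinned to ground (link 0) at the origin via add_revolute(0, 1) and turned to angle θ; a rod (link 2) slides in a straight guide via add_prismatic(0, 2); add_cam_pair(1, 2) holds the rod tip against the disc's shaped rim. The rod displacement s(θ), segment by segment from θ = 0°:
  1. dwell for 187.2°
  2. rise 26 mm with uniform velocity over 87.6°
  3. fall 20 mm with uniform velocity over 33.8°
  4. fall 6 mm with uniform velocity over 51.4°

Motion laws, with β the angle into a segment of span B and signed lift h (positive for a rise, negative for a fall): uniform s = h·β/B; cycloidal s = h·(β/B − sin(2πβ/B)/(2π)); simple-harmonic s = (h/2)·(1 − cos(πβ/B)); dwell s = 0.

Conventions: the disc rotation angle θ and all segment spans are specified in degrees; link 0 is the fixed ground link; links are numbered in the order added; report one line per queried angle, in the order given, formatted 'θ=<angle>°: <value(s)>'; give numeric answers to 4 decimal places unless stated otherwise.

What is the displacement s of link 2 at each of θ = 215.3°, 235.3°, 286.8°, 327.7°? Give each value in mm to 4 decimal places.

segment 1 (0° to 187.2°, dwell): s unchanged at 0.0000
θ = 215.3° falls in segment 2 (187.2° to 274.8°, uniform, h = 26): β = 215.3 − 187.2 = 28.1°, B = 87.6°; Δs = 26·28.1/87.6 = 8.3402; s = 0.0000 + 8.3402 = 8.3402
θ = 235.3° falls in segment 2 (187.2° to 274.8°, uniform, h = 26): β = 235.3 − 187.2 = 48.1°, B = 87.6°; Δs = 26·48.1/87.6 = 14.2763; s = 0.0000 + 14.2763 = 14.2763
segment 2 (187.2° to 274.8°, uniform, h = 26) is passed completely: s = 0.0000 + (26) = 26.0000
θ = 286.8° falls in segment 3 (274.8° to 308.6°, uniform, h = -20): β = 286.8 − 274.8 = 12°, B = 33.8°; Δs = -20·12/33.8 = -7.1006; s = 26.0000 − 7.1006 = 18.8994
segment 3 (274.8° to 308.6°, uniform, h = -20) is passed completely: s = 26.0000 + (-20) = 6.0000
θ = 327.7° falls in segment 4 (308.6° to 360°, uniform, h = -6): β = 327.7 − 308.6 = 19.1°, B = 51.4°; Δs = -6·19.1/51.4 = -2.2296; s = 6.0000 − 2.2296 = 3.7704

θ=215.3°: 8.3402
θ=235.3°: 14.2763
θ=286.8°: 18.8994
θ=327.7°: 3.7704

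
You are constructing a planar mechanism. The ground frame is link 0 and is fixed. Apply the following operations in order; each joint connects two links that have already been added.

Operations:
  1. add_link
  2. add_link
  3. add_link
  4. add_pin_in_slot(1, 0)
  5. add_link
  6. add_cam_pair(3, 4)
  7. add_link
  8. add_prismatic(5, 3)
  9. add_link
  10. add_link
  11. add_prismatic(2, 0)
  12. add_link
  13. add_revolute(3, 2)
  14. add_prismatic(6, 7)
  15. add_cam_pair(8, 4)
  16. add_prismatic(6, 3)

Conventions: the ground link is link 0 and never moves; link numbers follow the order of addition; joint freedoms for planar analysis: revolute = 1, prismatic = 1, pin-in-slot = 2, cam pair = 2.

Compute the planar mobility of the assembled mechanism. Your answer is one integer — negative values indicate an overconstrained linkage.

link 0 = ground. State L|J1|J2 = 1|0|0
+link1  2|0|0
+link2  3|0|0
+link3  4|0|0
PS(1,0) f=2→J2  4|0|1
+link4  5|0|1
C(3,4) f=2→J2  5|0|2
+link5  6|0|2
P(5,3) f=1→J1  6|1|2
+link6  7|1|2
+link7  8|1|2
P(2,0) f=1→J1  8|2|2
+link8  9|2|2
R(3,2) f=1→J1  9|3|2
P(6,7) f=1→J1  9|4|2
C(8,4) f=2→J2  9|4|3
P(6,3) f=1→J1  9|5|3
M = 3(9−1)−2·5−3 = 24−10−3 = 11

M = 11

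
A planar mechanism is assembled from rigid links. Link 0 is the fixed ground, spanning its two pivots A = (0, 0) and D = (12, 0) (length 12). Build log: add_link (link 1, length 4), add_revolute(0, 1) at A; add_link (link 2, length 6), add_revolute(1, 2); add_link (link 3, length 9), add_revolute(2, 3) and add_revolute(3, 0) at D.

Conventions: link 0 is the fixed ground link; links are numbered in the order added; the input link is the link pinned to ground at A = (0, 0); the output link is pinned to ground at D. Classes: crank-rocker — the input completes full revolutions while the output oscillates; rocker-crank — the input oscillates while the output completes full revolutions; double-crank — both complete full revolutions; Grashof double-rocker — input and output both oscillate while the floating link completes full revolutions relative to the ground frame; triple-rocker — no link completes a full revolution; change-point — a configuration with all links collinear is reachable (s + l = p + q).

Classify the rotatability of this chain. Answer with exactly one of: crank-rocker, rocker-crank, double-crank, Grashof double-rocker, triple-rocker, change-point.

lengths: ground=12, input=4, coupler=6, output=9
sorted: s=4 (shortest), l=12 (longest), p+q=15
s + l = 16 vs p + q = 15
s + l > p + q → non-Grashof → no link fully rotates → triple-rocker

triple-rocker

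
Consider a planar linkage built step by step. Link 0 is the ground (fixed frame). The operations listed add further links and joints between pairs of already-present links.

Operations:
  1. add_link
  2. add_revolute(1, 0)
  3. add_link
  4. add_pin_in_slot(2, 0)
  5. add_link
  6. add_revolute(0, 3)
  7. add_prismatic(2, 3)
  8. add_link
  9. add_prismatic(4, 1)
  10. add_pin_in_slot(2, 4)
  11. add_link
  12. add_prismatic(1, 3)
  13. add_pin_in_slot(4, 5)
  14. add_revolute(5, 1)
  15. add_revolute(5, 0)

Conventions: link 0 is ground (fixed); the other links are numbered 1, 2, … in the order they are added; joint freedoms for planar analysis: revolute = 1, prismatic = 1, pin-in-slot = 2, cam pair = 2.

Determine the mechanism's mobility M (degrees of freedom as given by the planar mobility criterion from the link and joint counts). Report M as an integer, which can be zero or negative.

(L,J1,J2)=(1,0,0); link0 fixed
link1: (2,0,0)
R 1-0 [J1]: (2,1,0)
link2: (3,1,0)
PS 2-0 [J2]: (3,1,1)
link3: (4,1,1)
R 0-3 [J1]: (4,2,1)
P 2-3 [J1]: (4,3,1)
link4: (5,3,1)
P 4-1 [J1]: (5,4,1)
PS 2-4 [J2]: (5,4,2)
link5: (6,4,2)
P 1-3 [J1]: (6,5,2)
PS 4-5 [J2]: (6,5,3)
R 5-1 [J1]: (6,6,3)
R 5-0 [J1]: (6,7,3)
Grübler: 3·5 − 2·7 − 3 = -2

M = -2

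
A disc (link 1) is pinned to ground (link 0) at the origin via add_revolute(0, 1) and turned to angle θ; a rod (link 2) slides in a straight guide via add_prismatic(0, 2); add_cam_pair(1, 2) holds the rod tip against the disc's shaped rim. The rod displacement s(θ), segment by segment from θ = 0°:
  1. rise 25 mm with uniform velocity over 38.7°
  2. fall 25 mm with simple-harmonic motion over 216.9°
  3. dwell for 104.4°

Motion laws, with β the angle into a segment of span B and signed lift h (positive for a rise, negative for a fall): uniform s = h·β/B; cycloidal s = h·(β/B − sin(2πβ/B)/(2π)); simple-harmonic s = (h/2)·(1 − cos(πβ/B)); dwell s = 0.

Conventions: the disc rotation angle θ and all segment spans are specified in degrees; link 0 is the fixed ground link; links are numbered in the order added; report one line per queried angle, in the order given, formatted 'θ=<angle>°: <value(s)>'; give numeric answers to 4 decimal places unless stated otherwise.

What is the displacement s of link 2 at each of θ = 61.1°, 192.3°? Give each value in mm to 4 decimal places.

segment 1 (0° to 38.7°, uniform, h = 25) is passed completely: s = 0.0000 + (25) = 25.0000
θ = 61.1° falls in segment 2 (38.7° to 255.6°, simple-harmonic, h = -25): β = 61.1 − 38.7 = 22.4°, B = 216.9°; Δs = -25/2·(1 − cos(π·0.1033)) = -0.6521; s = 25.0000 − 0.6521 = 24.3479
θ = 192.3° falls in segment 2 (38.7° to 255.6°, simple-harmonic, h = -25): β = 192.3 − 38.7 = 153.6°, B = 216.9°; Δs = -25/2·(1 − cos(π·0.7082)) = -20.1041; s = 25.0000 − 20.1041 = 4.8959

θ=61.1°: 24.3479
θ=192.3°: 4.8959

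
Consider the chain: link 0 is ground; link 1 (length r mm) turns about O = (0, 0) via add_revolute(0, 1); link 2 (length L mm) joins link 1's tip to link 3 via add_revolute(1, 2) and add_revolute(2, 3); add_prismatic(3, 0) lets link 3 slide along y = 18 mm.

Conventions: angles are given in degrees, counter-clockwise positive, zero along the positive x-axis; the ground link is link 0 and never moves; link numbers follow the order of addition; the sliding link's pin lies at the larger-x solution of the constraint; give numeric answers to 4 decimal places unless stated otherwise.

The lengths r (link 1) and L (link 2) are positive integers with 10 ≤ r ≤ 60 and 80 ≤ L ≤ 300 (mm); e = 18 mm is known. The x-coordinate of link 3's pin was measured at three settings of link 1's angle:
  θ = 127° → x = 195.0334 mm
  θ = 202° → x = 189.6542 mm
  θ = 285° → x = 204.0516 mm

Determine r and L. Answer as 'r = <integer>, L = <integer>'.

constraint per measurement: (x − r cos θ)² + (r sin θ − e)² = L²
subtracting the θ₁ and θ₂ equations cancels the r² and L² terms:
r = (x₁² − x₂²) / (2[(x₁cos θ₁ + e sin θ₁) − (x₂cos θ₂ + e sin θ₂)]) = 13.0000 → r = 13
L² = (x₁ − r cos θ₁)² + (r sin θ₁ − e)² = 41208.9905 → L = 203.0000 → L = 203
check at θ₃=285°: x = 204.0516 (printed 204.0516) ✓

r = 13, L = 203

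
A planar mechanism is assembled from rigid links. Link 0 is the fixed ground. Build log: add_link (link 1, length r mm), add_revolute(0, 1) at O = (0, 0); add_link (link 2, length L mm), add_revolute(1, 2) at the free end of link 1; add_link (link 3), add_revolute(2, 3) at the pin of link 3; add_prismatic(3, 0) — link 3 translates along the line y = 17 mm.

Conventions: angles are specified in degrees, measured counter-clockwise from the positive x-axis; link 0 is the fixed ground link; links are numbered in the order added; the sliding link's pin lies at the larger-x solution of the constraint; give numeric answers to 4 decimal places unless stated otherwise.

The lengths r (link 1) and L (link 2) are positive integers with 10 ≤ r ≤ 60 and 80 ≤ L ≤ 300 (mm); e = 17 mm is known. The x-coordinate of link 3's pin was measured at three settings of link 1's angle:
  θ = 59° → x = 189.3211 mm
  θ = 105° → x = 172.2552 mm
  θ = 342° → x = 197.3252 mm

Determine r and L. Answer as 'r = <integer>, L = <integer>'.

constraint per measurement: (x − r cos θ)² + (r sin θ − e)² = L²
subtracting the θ₁ and θ₂ equations cancels the r² and L² terms:
r = (x₁² − x₂²) / (2[(x₁cos θ₁ + e sin θ₁) − (x₂cos θ₂ + e sin θ₂)]) = 22.0000 → r = 22
L² = (x₁ − r cos θ₁)² + (r sin θ₁ − e)² = 31683.9845 → L = 178.0000 → L = 178
check at θ₃=342°: x = 197.3252 (printed 197.3252) ✓

r = 22, L = 178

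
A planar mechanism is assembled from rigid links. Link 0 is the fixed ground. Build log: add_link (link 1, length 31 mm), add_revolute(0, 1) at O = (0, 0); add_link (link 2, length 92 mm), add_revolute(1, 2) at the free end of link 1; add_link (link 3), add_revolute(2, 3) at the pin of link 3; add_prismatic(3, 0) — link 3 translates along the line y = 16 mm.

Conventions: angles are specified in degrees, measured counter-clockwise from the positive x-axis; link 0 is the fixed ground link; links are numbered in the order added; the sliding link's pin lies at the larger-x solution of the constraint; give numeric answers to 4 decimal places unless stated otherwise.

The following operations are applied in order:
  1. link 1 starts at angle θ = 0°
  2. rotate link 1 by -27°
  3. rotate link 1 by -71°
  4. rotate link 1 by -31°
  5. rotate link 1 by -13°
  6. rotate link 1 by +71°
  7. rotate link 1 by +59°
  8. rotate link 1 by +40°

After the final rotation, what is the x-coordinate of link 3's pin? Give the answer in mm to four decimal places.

geometry: r = 31 mm, L = 92 mm, e = 16 mm; θ starts at 0°
rotate link 1 by -27°: θ ← 0° -27° = -27°
rotate link 1 by -71°: θ ← -27° -71° = -98°
rotate link 1 by -31°: θ ← -98° -31° = -129°
rotate link 1 by -13°: θ ← -129° -13° = -142°
rotate link 1 by +71°: θ ← -142° +71° = -71°
rotate link 1 by +59°: θ ← -71° +59° = -12°
rotate link 1 by +40°: θ ← -12° +40° = 28°
crank pin P = (r cos θ, r sin θ) = (27.371375, 14.553618)
h = r sin θ − e = 14.553618 − 16 = -1.446382
x = r cos θ + √(L² − h²) = 27.371375 + 91.988630 = 119.360005

119.3600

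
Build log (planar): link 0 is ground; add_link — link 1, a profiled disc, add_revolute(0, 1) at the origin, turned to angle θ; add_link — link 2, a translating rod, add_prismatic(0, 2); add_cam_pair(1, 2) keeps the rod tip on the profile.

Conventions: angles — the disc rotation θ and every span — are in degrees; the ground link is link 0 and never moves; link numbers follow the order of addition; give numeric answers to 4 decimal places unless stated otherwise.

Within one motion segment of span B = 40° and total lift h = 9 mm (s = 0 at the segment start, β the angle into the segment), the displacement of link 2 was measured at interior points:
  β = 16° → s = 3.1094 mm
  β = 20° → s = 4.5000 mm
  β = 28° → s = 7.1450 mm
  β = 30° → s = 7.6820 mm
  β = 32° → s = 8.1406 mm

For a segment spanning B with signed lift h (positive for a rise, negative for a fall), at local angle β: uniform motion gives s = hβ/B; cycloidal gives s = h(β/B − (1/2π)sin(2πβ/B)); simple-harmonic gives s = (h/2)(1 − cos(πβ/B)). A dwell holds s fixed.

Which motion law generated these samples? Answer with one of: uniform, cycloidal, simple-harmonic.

candidates at β/B = r: uniform s = h·r (linear in β); cycloidal s = h·(r − sin(2πr)/(2π)); simple-harmonic s = (h/2)(1 − cos(πr))
β=16°: printed 3.1094 | uniform 3.6000, cycloidal 2.7581, simple-harmonic 3.1094
β=20°: printed 4.5000 | uniform 4.5000, cycloidal 4.5000, simple-harmonic 4.5000
β=28°: printed 7.1450 | uniform 6.3000, cycloidal 7.6623, simple-harmonic 7.1450
β=30°: printed 7.6820 | uniform 6.7500, cycloidal 8.1824, simple-harmonic 7.6820
β=32°: printed 8.1406 | uniform 7.2000, cycloidal 8.5623, simple-harmonic 8.1406
only one law matches every sample → simple-harmonic

simple-harmonic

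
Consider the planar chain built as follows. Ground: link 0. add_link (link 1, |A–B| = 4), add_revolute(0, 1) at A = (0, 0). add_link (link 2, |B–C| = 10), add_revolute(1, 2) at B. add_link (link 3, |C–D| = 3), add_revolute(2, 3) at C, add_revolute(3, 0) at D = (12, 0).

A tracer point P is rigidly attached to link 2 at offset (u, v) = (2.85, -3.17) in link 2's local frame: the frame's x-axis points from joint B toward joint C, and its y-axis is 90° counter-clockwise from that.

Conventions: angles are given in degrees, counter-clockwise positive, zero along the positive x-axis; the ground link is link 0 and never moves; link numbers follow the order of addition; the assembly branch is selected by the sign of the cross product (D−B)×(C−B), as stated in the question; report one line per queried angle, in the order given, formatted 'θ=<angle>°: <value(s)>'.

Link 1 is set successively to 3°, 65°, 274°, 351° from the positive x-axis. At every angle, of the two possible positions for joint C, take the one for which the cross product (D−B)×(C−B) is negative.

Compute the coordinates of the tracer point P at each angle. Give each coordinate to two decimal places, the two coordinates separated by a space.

A=(0,0), D=(12.00,0)
θ=3°: B = A + 4.00·(cos3°, sin3°) = (3.9945, 0.2093)
θ=3°: |BD| = 8.0082
θ=3°: circle(B,10.00) ∩ circle(D,3.00): a=9.6858, h=2.4871
θ=3°:   candidates: C₊=(13.7420,2.4424) cross=19.917; C₋=(13.6120,-2.5301) cross=-19.917
θ=3°:   branch - wants cross < 0 → take C=(13.6120,-2.5301) (cross=-19.917)
θ=3°: ex = (C−B)/|BC| = (0.9617,-0.2739); ey = (0.2739,0.9617)
θ=3°: P = B + 2.85·ex + -3.17·ey = (5.8671,-3.6201)
θ=65°: B = A + 4.00·(cos65°, sin65°) = (1.6905, 3.6252)
θ=65°: |BD| = 10.9283
θ=65°: circle(B,10.00) ∩ circle(D,3.00): a=9.6277, h=2.7034
θ=65°:   candidates: C₊=(11.6697,2.9818) cross=29.543; C₋=(9.8762,-2.1188) cross=-29.543
θ=65°:   branch - wants cross < 0 → take C=(9.8762,-2.1188) (cross=-29.543)
θ=65°: ex = (C−B)/|BC| = (0.8186,-0.5744); ey = (0.5744,0.8186)
θ=65°: P = B + 2.85·ex + -3.17·ey = (2.2025,-0.6067)
θ=274°: B = A + 4.00·(cos274°, sin274°) = (0.2790, -3.9903)
θ=274°: |BD| = 12.3816
θ=274°: circle(B,10.00) ∩ circle(D,3.00): a=9.8656, h=1.6340
θ=274°:   candidates: C₊=(9.0917,0.7360) cross=20.231; C₋=(10.1449,-2.3576) cross=-20.231
θ=274°:   branch - wants cross < 0 → take C=(10.1449,-2.3576) (cross=-20.231)
θ=274°: ex = (C−B)/|BC| = (0.9866,0.1633); ey = (-0.1633,0.9866)
θ=274°: P = B + 2.85·ex + -3.17·ey = (3.6083,-6.6524)
θ=351°: B = A + 4.00·(cos351°, sin351°) = (3.9508, -0.6257)
θ=351°: |BD| = 8.0735
θ=351°: circle(B,10.00) ∩ circle(D,3.00): a=9.6725, h=2.5384
θ=351°:   candidates: C₊=(13.3974,2.6547) cross=20.494; C₋=(13.7909,-2.4068) cross=-20.494
θ=351°:   branch - wants cross < 0 → take C=(13.7909,-2.4068) (cross=-20.494)
θ=351°: ex = (C−B)/|BC| = (0.9840,-0.1781); ey = (0.1781,0.9840)
θ=351°: P = B + 2.85·ex + -3.17·ey = (6.1906,-4.2527)

θ=3°: 5.87 -3.62
θ=65°: 2.20 -0.61
θ=274°: 3.61 -6.65
θ=351°: 6.19 -4.25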